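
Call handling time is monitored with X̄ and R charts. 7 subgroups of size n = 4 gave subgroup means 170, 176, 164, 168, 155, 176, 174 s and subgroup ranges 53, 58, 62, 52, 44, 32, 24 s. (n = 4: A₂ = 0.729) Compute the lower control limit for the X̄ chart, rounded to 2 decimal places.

135.15

X̄̄ = (170 + 176 + 164 + 168 + 155 + 176 + 174) / 7 = 1183.0000 / 7 = 169.0000
R̄ = (53 + 58 + 62 + 52 + 44 + 32 + 24) / 7 = 325.0000 / 7 = 46.4286
LCL = X̄̄ − A₂·R̄ = 169.0000 − 0.729 × 46.4286 = 135.1536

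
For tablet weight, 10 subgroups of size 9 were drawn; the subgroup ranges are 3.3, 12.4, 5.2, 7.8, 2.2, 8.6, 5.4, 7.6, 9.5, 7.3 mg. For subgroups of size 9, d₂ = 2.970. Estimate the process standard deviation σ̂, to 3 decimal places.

2.333

R̄ = (3.3 + 12.4 + 5.2 + 7.8 + 2.2 + 8.6 + 5.4 + 7.6 + 9.5 + 7.3) / 10 = 6.9300
σ̂ = R̄ / d₂ = 6.9300 / 2.970 = 2.3333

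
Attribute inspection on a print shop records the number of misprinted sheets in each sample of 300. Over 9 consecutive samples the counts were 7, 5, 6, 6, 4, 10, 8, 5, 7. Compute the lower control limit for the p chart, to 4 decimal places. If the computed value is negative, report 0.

0.0000

p̄ = Σdᵢ / (k·n) = 58 / (9 × 300) = 0.02148
LCL = p̄ − 3·√(p̄(1−p̄)/n) = 0.02148 − 3 × 0.00837 = -0.00363 → 0 (negative, so LCL = 0)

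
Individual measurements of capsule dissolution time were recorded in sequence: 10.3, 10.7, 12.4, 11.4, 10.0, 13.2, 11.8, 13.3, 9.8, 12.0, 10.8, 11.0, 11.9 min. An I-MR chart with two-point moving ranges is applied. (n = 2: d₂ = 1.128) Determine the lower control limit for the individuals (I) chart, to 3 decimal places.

X̄ = (10.3 + 10.7 + 12.4 + 11.4 + 10.0 + 13.2 + 11.8 + 13.3 + 9.8 + 12.0 + 10.8 + 11.0 + 11.9) / 13 = 11.4308
Moving ranges: 0.4, 1.7, 1.0, 1.4, 3.2, 1.4, 1.5, 3.5, 2.2, 1.2, 0.2, 0.9; M̄R̄ = 18.6000 / 12 = 1.5500
LCL = X̄ − 3·M̄R̄/d₂ = 11.4308 − 3 × 1.5500 / 1.128 = 7.3084

7.308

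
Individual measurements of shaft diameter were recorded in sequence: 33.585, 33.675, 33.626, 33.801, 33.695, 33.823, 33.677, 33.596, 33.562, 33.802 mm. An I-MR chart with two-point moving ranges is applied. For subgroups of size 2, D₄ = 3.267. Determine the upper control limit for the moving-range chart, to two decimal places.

Moving ranges: 0.090, 0.049, 0.175, 0.106, 0.128, 0.146, 0.081, 0.034, 0.240; M̄R̄ = 1.0490 / 9 = 0.1166
UCL_MR = D₄·M̄R̄ = 3.267 × 0.1166 = 0.3808

0.38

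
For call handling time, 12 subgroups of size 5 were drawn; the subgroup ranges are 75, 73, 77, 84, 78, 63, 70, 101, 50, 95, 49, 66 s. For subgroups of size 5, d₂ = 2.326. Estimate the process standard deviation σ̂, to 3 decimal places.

31.563

R̄ = (75 + 73 + 77 + 84 + 78 + 63 + 70 + 101 + 50 + 95 + 49 + 66) / 12 = 73.4167
σ̂ = R̄ / d₂ = 73.4167 / 2.326 = 31.5635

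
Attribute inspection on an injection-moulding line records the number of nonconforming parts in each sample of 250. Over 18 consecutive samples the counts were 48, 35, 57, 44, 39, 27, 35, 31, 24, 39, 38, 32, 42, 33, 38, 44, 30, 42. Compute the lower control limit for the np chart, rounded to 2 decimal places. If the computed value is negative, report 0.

p̄ = Σdᵢ / (k·n) = 678 / (18 × 250) = 0.15067
LCL = np̄ − 3·√(np̄(1−p̄)) = 37.6667 − 3 × 5.6561 = 20.6983

20.70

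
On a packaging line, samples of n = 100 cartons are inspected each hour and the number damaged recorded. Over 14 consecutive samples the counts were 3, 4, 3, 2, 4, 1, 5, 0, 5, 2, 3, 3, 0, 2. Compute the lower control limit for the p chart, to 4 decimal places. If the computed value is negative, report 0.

0.0000

p̄ = Σdᵢ / (k·n) = 37 / (14 × 100) = 0.02643
LCL = p̄ − 3·√(p̄(1−p̄)/n) = 0.02643 − 3 × 0.01604 = -0.02169 → 0 (negative, so LCL = 0)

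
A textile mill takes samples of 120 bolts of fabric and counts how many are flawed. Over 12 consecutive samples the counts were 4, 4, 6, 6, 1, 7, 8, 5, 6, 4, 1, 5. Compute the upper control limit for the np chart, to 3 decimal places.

p̄ = Σdᵢ / (k·n) = 57 / (12 × 120) = 0.03958
UCL = np̄ + 3·√(np̄(1−p̄)) = 4.7500 + 3 × √(4.7500×0.96042) = 4.7500 + 3 × 2.1359 = 11.1576

11.158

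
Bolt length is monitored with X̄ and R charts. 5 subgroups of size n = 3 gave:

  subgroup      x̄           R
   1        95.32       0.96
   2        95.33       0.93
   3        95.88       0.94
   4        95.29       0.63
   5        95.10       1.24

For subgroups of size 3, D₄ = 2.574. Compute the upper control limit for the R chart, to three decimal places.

2.420

R̄ = (0.96 + 0.93 + 0.94 + 0.63 + 1.24) / 5 = 4.7000 / 5 = 0.9400
UCL_R = D₄·R̄ = 2.574 × 0.9400 = 2.4196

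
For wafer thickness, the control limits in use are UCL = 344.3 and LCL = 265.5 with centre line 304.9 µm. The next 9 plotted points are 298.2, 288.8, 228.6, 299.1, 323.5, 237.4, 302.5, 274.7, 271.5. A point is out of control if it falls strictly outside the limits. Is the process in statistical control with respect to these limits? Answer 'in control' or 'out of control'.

out of control

Compare each point to [265.5, 344.3]: sample 3 = 228.6 < LCL; sample 6 = 237.4 < LCL.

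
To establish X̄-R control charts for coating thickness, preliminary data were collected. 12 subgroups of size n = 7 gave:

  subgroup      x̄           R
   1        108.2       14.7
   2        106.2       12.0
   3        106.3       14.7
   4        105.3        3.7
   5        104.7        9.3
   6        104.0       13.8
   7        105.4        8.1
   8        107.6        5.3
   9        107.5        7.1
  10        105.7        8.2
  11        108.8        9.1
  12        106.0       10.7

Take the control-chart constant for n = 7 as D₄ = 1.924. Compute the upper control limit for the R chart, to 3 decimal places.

R̄ = (14.7 + 12.0 + 14.7 + 3.7 + 9.3 + 13.8 + 8.1 + 5.3 + 7.1 + 8.2 + 9.1 + 10.7) / 12 = 116.7000 / 12 = 9.7250
UCL_R = D₄·R̄ = 1.924 × 9.7250 = 18.7109

18.711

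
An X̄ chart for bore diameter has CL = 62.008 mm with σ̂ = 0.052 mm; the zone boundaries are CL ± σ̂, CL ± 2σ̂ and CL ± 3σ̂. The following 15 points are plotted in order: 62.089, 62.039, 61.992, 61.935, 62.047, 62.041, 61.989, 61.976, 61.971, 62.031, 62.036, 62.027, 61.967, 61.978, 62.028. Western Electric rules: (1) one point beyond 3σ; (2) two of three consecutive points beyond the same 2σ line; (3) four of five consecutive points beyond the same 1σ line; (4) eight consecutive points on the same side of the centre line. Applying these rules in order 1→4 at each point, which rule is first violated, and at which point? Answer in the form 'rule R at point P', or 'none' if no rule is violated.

Zone of each point (C = within 1σ̂, B = 1σ̂–2σ̂, A = 2σ̂–3σ̂, * = beyond 3σ̂; sign = side of CL): 1:+B, 2:+C, 3:-C, 4:-B, 5:+C, 6:+C, 7:-C, 8:-C, 9:-C, 10:+C, 11:+C, 12:+C, 13:-C, 14:-C, 15:+C
No rule fires across all 15 points.

none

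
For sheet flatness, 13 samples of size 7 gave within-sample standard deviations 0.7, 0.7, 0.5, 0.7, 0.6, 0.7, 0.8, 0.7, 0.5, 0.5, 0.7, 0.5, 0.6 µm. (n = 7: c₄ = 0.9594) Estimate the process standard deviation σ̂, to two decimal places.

s̄ = (0.7 + 0.7 + 0.5 + 0.7 + 0.6 + 0.7 + 0.8 + 0.7 + 0.5 + 0.5 + 0.7 + 0.5 + 0.6) / 13 = 0.6308
σ̂ = s̄ / c₄ = 0.6308 / 0.9594 = 0.6575

0.66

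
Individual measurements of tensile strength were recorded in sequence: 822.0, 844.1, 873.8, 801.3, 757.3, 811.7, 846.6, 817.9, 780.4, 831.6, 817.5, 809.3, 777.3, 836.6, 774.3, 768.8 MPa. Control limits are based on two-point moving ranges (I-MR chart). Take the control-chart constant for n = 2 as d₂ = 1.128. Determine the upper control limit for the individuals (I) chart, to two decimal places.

X̄ = (822.0 + 844.1 + 873.8 + 801.3 + 757.3 + 811.7 + 846.6 + 817.9 + 780.4 + 831.6 + 817.5 + 809.3 + 777.3 + 836.6 + 774.3 + 768.8) / 16 = 810.6562
Moving ranges: 22.1, 29.7, 72.5, 44.0, 54.4, 34.9, 28.7, 37.5, 51.2, 14.1, 8.2, 32.0, 59.3, 62.3, 5.5; M̄R̄ = 556.4000 / 15 = 37.0933
UCL = X̄ + 3·M̄R̄/d₂ = 810.6562 + 3 × 37.0933 / 1.128 = 909.3087

909.31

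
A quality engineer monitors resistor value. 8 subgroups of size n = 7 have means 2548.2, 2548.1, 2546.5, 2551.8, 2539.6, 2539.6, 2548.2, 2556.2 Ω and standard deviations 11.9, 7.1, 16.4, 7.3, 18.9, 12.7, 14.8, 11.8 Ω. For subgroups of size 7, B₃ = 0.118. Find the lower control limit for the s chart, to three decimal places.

s̄ = (11.9 + 7.1 + 16.4 + 7.3 + 18.9 + 12.7 + 14.8 + 11.8) / 8 = 12.6125
LCL_s = B₃·s̄ = 0.118 × 12.6125 = 1.4883

1.488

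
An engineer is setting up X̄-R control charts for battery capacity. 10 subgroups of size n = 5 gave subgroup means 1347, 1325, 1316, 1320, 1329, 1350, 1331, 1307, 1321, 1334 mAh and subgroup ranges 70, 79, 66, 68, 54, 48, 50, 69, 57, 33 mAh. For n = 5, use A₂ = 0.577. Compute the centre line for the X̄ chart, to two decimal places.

1328.00

X̄̄ = (1347 + 1325 + 1316 + 1320 + 1329 + 1350 + 1331 + 1307 + 1321 + 1334) / 10 = 13280.0000 / 10 = 1328.0000
CL = X̄̄ = 1328.0000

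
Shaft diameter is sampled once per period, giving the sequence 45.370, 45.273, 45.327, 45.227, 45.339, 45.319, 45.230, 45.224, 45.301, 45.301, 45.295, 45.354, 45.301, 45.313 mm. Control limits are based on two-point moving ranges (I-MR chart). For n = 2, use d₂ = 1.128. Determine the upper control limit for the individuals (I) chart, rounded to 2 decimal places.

X̄ = (45.370 + 45.273 + 45.327 + 45.227 + 45.339 + 45.319 + 45.230 + 45.224 + 45.301 + 45.301 + 45.295 + 45.354 + 45.301 + 45.313) / 14 = 45.2981
Moving ranges: 0.097, 0.054, 0.100, 0.112, 0.020, 0.089, 0.006, 0.077, 0.000, 0.006, 0.059, 0.053, 0.012; M̄R̄ = 0.6850 / 13 = 0.0527
UCL = X̄ + 3·M̄R̄/d₂ = 45.2981 + 3 × 0.0527 / 1.128 = 45.4383

45.44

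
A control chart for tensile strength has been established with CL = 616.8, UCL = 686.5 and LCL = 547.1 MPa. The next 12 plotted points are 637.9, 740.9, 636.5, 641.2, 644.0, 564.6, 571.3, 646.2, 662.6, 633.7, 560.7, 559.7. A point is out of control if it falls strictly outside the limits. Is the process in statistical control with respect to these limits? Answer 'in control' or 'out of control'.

out of control

Compare each point to [547.1, 686.5]: sample 2 = 740.9 > UCL.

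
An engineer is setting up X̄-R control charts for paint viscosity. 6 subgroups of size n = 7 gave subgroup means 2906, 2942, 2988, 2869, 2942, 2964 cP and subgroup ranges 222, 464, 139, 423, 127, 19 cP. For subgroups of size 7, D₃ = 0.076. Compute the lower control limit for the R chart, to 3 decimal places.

R̄ = (222 + 464 + 139 + 423 + 127 + 19) / 6 = 1394.0000 / 6 = 232.3333
LCL_R = D₃·R̄ = 0.076 × 232.3333 = 17.6573

17.657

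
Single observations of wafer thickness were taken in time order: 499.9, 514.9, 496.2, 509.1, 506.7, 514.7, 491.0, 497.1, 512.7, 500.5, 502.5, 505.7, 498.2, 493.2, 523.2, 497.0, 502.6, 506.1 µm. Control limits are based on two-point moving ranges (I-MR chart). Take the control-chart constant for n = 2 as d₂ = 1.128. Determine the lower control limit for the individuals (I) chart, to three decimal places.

X̄ = (499.9 + 514.9 + 496.2 + 509.1 + 506.7 + 514.7 + 491.0 + 497.1 + 512.7 + 500.5 + 502.5 + 505.7 + 498.2 + 493.2 + 523.2 + 497.0 + 502.6 + 506.1) / 18 = 503.9611
Moving ranges: 15.0, 18.7, 12.9, 2.4, 8.0, 23.7, 6.1, 15.6, 12.2, 2.0, 3.2, 7.5, 5.0, 30.0, 26.2, 5.6, 3.5; M̄R̄ = 197.6000 / 17 = 11.6235
LCL = X̄ − 3·M̄R̄/d₂ = 503.9611 − 3 × 11.6235 / 1.128 = 473.0475

473.047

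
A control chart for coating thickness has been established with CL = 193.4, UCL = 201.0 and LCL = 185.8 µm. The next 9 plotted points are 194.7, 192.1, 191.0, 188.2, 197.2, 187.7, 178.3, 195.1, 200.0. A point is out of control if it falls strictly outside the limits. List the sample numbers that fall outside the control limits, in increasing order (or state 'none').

Compare each point to [185.8, 201.0]: sample 7 = 178.3 < LCL.

7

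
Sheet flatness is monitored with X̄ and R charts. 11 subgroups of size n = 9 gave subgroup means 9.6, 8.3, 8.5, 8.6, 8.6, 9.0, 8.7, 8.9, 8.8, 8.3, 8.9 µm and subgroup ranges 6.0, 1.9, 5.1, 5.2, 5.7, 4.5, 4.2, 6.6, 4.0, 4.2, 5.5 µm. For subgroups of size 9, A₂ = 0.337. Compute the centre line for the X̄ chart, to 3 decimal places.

8.745

X̄̄ = (9.6 + 8.3 + 8.5 + 8.6 + 8.6 + 9.0 + 8.7 + 8.9 + 8.8 + 8.3 + 8.9) / 11 = 96.2000 / 11 = 8.7455
CL = X̄̄ = 8.7455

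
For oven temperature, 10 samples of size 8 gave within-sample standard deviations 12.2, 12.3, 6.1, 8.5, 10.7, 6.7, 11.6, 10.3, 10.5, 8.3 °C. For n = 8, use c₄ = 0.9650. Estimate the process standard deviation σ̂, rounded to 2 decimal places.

10.07

s̄ = (12.2 + 12.3 + 6.1 + 8.5 + 10.7 + 6.7 + 11.6 + 10.3 + 10.5 + 8.3) / 10 = 9.7200
σ̂ = s̄ / c₄ = 9.7200 / 0.9650 = 10.0725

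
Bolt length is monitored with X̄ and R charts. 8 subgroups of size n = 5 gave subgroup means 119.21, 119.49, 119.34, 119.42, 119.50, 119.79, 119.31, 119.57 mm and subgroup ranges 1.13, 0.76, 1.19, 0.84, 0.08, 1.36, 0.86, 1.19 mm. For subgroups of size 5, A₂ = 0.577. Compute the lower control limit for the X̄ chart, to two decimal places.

118.92

X̄̄ = (119.21 + 119.49 + 119.34 + 119.42 + 119.50 + 119.79 + 119.31 + 119.57) / 8 = 955.6300 / 8 = 119.4537
R̄ = (1.13 + 0.76 + 1.19 + 0.84 + 0.08 + 1.36 + 0.86 + 1.19) / 8 = 7.4100 / 8 = 0.9263
LCL = X̄̄ − A₂·R̄ = 119.4537 − 0.577 × 0.9263 = 118.9193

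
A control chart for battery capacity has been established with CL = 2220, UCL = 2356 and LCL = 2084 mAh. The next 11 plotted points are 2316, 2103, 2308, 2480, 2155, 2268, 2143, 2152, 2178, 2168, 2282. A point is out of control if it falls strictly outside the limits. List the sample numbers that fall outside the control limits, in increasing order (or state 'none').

4

Compare each point to [2084, 2356]: sample 4 = 2480 > UCL.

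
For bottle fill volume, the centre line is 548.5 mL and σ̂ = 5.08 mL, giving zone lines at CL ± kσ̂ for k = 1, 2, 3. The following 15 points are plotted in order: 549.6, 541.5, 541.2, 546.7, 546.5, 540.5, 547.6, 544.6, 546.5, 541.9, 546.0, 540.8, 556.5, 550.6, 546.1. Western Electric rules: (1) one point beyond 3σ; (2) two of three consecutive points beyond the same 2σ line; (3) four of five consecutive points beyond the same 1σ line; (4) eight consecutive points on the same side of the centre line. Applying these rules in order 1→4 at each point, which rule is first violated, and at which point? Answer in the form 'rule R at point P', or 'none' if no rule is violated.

Zone of each point (C = within 1σ̂, B = 1σ̂–2σ̂, A = 2σ̂–3σ̂, * = beyond 3σ̂; sign = side of CL): 1:+C, 2:-B, 3:-B, 4:-C, 5:-C, 6:-B, 7:-C, 8:-C, 9:-C, 10:-B, 11:-C, 12:-B, 13:+B, 14:+C, 15:-C
Rule 4 (eight consecutive points on the same side of the centre line) is satisfied at point 9.

rule 4 at point 9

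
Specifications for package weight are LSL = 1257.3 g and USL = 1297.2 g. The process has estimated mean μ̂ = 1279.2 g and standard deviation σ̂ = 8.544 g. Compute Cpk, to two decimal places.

Cpu = (USL − μ̂) / (3σ̂) = (1297.2 − 1279.2) / (3 × 8.544) = 0.7022; Cpl = (μ̂ − LSL) / (3σ̂) = (1279.2 − 1257.3) / (3 × 8.544) = 0.8544; Cpk = min(Cpu, Cpl) = 0.7022

0.70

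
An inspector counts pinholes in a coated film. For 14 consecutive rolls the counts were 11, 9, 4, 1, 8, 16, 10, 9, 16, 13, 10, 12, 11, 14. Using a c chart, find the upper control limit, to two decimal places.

19.91

c̄ = (11 + 9 + 4 + 1 + 8 + 16 + 10 + 9 + 16 + 13 + 10 + 12 + 11 + 14) / 14 = 144 / 14 = 10.2857
UCL = c̄ + 3√c̄ = 10.2857 + 3 × √10.2857 = 10.2857 + 3 × 3.2071 = 19.9071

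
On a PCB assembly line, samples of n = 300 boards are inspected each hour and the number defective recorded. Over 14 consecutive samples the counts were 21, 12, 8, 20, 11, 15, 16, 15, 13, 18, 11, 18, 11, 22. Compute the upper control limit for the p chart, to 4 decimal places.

0.0881

p̄ = Σdᵢ / (k·n) = 211 / (14 × 300) = 0.05024
UCL = p̄ + 3·√(p̄(1−p̄)/n) = 0.05024 + 3 × √(0.05024×0.94976/300) = 0.05024 + 3 × 0.01261 = 0.08807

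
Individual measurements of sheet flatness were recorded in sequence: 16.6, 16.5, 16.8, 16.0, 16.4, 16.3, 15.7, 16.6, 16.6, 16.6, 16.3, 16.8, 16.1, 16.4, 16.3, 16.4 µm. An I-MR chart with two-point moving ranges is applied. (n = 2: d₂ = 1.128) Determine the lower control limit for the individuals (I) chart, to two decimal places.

X̄ = (16.6 + 16.5 + 16.8 + 16.0 + 16.4 + 16.3 + 15.7 + 16.6 + 16.6 + 16.6 + 16.3 + 16.8 + 16.1 + 16.4 + 16.3 + 16.4) / 16 = 16.4000
Moving ranges: 0.1, 0.3, 0.8, 0.4, 0.1, 0.6, 0.9, 0.0, 0.0, 0.3, 0.5, 0.7, 0.3, 0.1, 0.1; M̄R̄ = 5.2000 / 15 = 0.3467
LCL = X̄ − 3·M̄R̄/d₂ = 16.4000 − 3 × 0.3467 / 1.128 = 15.4780

15.48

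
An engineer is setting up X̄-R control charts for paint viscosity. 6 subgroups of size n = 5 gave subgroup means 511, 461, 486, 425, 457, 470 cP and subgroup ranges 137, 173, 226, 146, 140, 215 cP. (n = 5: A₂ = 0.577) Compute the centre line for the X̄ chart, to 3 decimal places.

X̄̄ = (511 + 461 + 486 + 425 + 457 + 470) / 6 = 2810.0000 / 6 = 468.3333
CL = X̄̄ = 468.3333

468.333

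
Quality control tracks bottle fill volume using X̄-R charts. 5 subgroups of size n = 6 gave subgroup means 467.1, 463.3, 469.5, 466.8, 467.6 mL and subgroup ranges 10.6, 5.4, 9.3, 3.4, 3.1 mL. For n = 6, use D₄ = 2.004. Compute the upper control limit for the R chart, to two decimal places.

R̄ = (10.6 + 5.4 + 9.3 + 3.4 + 3.1) / 5 = 31.8000 / 5 = 6.3600
UCL_R = D₄·R̄ = 2.004 × 6.3600 = 12.7454

12.75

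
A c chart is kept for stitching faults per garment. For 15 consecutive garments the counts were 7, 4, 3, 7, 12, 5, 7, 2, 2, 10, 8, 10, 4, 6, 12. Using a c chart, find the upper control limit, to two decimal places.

14.31

c̄ = (7 + 4 + 3 + 7 + 12 + 5 + 7 + 2 + 2 + 10 + 8 + 10 + 4 + 6 + 12) / 15 = 99 / 15 = 6.6000
UCL = c̄ + 3√c̄ = 6.6000 + 3 × √6.6000 = 6.6000 + 3 × 2.5690 = 14.3071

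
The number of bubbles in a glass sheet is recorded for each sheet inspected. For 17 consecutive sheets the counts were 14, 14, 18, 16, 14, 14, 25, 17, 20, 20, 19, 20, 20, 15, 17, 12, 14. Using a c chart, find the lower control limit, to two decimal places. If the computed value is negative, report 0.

4.63

c̄ = (14 + 14 + 18 + 16 + 14 + 14 + 25 + 17 + 20 + 20 + 19 + 20 + 20 + 15 + 17 + 12 + 14) / 17 = 289 / 17 = 17.0000
LCL = c̄ − 3√c̄ = 17.0000 − 3 × 4.1231 = 4.6307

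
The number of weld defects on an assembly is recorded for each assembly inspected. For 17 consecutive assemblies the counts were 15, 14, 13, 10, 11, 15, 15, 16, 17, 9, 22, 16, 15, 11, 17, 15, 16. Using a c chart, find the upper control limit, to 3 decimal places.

25.965

c̄ = (15 + 14 + 13 + 10 + 11 + 15 + 15 + 16 + 17 + 9 + 22 + 16 + 15 + 11 + 17 + 15 + 16) / 17 = 247 / 17 = 14.5294
UCL = c̄ + 3√c̄ = 14.5294 + 3 × √14.5294 = 14.5294 + 3 × 3.8117 = 25.9647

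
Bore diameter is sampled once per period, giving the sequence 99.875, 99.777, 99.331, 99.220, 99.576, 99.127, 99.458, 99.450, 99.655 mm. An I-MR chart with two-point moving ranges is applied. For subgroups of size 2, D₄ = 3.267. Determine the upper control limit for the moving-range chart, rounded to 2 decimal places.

0.82

Moving ranges: 0.098, 0.446, 0.111, 0.356, 0.449, 0.331, 0.008, 0.205; M̄R̄ = 2.0040 / 8 = 0.2505
UCL_MR = D₄·M̄R̄ = 3.267 × 0.2505 = 0.8184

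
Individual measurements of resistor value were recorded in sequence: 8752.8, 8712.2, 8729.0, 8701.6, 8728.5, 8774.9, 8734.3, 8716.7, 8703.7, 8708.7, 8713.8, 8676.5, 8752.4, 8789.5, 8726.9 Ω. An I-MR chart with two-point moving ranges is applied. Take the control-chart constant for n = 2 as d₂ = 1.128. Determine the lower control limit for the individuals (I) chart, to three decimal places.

8642.177

X̄ = (8752.8 + 8712.2 + 8729.0 + 8701.6 + 8728.5 + 8774.9 + 8734.3 + 8716.7 + 8703.7 + 8708.7 + 8713.8 + 8676.5 + 8752.4 + 8789.5 + 8726.9) / 15 = 8728.1000
Moving ranges: 40.6, 16.8, 27.4, 26.9, 46.4, 40.6, 17.6, 13.0, 5.0, 5.1, 37.3, 75.9, 37.1, 62.6; M̄R̄ = 452.3000 / 14 = 32.3071
LCL = X̄ − 3·M̄R̄/d₂ = 8728.1000 − 3 × 32.3071 / 1.128 = 8642.1767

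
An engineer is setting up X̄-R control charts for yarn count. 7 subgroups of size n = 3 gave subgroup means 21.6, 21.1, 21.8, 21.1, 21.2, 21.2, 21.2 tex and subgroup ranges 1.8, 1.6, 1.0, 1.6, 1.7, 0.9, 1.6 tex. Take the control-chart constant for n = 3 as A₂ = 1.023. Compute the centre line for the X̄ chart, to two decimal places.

X̄̄ = (21.6 + 21.1 + 21.8 + 21.1 + 21.2 + 21.2 + 21.2) / 7 = 149.2000 / 7 = 21.3143
CL = X̄̄ = 21.3143

21.31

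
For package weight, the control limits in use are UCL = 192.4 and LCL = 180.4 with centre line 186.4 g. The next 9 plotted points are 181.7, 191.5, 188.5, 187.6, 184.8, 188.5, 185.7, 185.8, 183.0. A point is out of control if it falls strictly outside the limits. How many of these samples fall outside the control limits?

0

All 9 points lie within [180.4, 192.4].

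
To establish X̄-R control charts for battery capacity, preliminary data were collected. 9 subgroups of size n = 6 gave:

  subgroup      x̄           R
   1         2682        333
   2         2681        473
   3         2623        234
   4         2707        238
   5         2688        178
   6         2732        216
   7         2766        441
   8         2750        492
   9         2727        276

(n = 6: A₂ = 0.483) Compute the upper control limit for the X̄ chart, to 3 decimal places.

X̄̄ = (2682 + 2681 + 2623 + 2707 + 2688 + 2732 + 2766 + 2750 + 2727) / 9 = 24356.0000 / 9 = 2706.2222
R̄ = (333 + 473 + 234 + 238 + 178 + 216 + 441 + 492 + 276) / 9 = 2881.0000 / 9 = 320.1111
UCL = X̄̄ + A₂·R̄ = 2706.2222 + 0.483 × 320.1111 = 2860.8359

2860.836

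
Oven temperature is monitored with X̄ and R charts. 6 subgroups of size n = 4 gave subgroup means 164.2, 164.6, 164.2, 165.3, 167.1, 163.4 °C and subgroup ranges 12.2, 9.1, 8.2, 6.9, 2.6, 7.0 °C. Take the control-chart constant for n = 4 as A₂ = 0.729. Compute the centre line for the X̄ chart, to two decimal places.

164.80

X̄̄ = (164.2 + 164.6 + 164.2 + 165.3 + 167.1 + 163.4) / 6 = 988.8000 / 6 = 164.8000
CL = X̄̄ = 164.8000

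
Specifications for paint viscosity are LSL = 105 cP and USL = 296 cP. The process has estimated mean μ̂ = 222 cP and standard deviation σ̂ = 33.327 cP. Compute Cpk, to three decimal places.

0.740

Cpu = (USL − μ̂) / (3σ̂) = (296 − 222) / (3 × 33.327) = 0.7401; Cpl = (μ̂ − LSL) / (3σ̂) = (222 − 105) / (3 × 33.327) = 1.1702; Cpk = min(Cpu, Cpl) = 0.7401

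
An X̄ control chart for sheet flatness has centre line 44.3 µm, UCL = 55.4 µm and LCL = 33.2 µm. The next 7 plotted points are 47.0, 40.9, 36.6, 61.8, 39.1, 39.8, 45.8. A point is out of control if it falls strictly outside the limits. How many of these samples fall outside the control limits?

Compare each point to [33.2, 55.4]: sample 4 = 61.8 > UCL.

1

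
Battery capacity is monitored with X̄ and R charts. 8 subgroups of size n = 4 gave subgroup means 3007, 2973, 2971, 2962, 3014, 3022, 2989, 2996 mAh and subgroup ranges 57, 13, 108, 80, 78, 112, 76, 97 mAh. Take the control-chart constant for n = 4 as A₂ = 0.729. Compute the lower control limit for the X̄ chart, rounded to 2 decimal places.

2935.16

X̄̄ = (3007 + 2973 + 2971 + 2962 + 3014 + 3022 + 2989 + 2996) / 8 = 23934.0000 / 8 = 2991.7500
R̄ = (57 + 13 + 108 + 80 + 78 + 112 + 76 + 97) / 8 = 621.0000 / 8 = 77.6250
LCL = X̄̄ − A₂·R̄ = 2991.7500 − 0.729 × 77.6250 = 2935.1614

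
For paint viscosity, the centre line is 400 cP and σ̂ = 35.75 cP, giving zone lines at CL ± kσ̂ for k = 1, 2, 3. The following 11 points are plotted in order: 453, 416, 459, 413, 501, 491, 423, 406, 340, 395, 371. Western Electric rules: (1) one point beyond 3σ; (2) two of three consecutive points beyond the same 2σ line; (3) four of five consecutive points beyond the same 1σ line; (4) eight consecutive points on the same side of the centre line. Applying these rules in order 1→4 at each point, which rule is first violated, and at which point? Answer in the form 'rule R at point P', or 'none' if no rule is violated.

Zone of each point (C = within 1σ̂, B = 1σ̂–2σ̂, A = 2σ̂–3σ̂, * = beyond 3σ̂; sign = side of CL): 1:+B, 2:+C, 3:+B, 4:+C, 5:+A, 6:+A, 7:+C, 8:+C, 9:-B, 10:-C, 11:-C
Rule 2 (two of three consecutive points beyond the same 2σ limit) is satisfied at point 6.

rule 2 at point 6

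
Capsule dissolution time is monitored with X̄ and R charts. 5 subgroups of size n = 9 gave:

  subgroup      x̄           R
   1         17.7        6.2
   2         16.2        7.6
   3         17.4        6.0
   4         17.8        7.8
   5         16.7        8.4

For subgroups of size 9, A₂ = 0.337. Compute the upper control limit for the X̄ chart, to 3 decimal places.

19.586

X̄̄ = (17.7 + 16.2 + 17.4 + 17.8 + 16.7) / 5 = 85.8000 / 5 = 17.1600
R̄ = (6.2 + 7.6 + 6.0 + 7.8 + 8.4) / 5 = 36.0000 / 5 = 7.2000
UCL = X̄̄ + A₂·R̄ = 17.1600 + 0.337 × 7.2000 = 19.5864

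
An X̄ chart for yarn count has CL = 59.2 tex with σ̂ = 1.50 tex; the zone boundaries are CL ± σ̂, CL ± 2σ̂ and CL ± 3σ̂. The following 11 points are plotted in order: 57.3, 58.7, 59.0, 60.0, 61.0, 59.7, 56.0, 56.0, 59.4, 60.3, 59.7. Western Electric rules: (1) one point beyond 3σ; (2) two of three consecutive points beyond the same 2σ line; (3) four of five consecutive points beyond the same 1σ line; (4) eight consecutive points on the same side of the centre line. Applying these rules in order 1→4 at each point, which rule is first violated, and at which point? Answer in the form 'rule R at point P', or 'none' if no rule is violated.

Zone of each point (C = within 1σ̂, B = 1σ̂–2σ̂, A = 2σ̂–3σ̂, * = beyond 3σ̂; sign = side of CL): 1:-B, 2:-C, 3:-C, 4:+C, 5:+B, 6:+C, 7:-A, 8:-A, 9:+C, 10:+C, 11:+C
Rule 2 (two of three consecutive points beyond the same 2σ limit) is satisfied at point 8.

rule 2 at point 8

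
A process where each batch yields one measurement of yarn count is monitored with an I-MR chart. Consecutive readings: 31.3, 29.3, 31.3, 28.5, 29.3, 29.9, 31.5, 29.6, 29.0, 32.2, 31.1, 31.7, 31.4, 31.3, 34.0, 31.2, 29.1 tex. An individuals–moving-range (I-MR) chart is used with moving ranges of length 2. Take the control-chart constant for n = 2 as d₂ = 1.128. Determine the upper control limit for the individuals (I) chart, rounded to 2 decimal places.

34.88

X̄ = (31.3 + 29.3 + 31.3 + 28.5 + 29.3 + 29.9 + 31.5 + 29.6 + 29.0 + 32.2 + 31.1 + 31.7 + 31.4 + 31.3 + 34.0 + 31.2 + 29.1) / 17 = 30.6882
Moving ranges: 2.0, 2.0, 2.8, 0.8, 0.6, 1.6, 1.9, 0.6, 3.2, 1.1, 0.6, 0.3, 0.1, 2.7, 2.8, 2.1; M̄R̄ = 25.2000 / 16 = 1.5750
UCL = X̄ + 3·M̄R̄/d₂ = 30.6882 + 3 × 1.5750 / 1.128 = 34.8771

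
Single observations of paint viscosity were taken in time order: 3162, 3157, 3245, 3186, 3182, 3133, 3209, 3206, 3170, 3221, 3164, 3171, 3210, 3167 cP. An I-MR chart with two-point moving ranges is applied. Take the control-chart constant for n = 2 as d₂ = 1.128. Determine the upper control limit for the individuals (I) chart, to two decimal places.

3290.27

X̄ = (3162 + 3157 + 3245 + 3186 + 3182 + 3133 + 3209 + 3206 + 3170 + 3221 + 3164 + 3171 + 3210 + 3167) / 14 = 3184.5000
Moving ranges: 5, 88, 59, 4, 49, 76, 3, 36, 51, 57, 7, 39, 43; M̄R̄ = 517.0000 / 13 = 39.7692
UCL = X̄ + 3·M̄R̄/d₂ = 3184.5000 + 3 × 39.7692 / 1.128 = 3290.2692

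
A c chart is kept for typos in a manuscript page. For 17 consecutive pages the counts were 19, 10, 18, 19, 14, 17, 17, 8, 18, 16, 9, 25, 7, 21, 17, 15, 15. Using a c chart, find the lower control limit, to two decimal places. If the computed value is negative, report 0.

c̄ = (19 + 10 + 18 + 19 + 14 + 17 + 17 + 8 + 18 + 16 + 9 + 25 + 7 + 21 + 17 + 15 + 15) / 17 = 265 / 17 = 15.5882
LCL = c̄ − 3√c̄ = 15.5882 − 3 × 3.9482 = 3.7437

3.74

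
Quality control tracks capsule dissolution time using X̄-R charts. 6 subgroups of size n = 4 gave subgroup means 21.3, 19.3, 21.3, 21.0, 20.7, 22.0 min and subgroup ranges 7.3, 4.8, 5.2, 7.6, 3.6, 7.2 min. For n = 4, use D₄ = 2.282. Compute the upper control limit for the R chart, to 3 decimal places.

13.578

R̄ = (7.3 + 4.8 + 5.2 + 7.6 + 3.6 + 7.2) / 6 = 35.7000 / 6 = 5.9500
UCL_R = D₄·R̄ = 2.282 × 5.9500 = 13.5779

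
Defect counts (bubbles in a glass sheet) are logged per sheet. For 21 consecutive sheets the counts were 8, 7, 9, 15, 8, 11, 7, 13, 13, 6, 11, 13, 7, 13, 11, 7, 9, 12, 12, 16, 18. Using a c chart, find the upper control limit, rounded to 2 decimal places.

c̄ = (8 + 7 + 9 + 15 + 8 + 11 + 7 + 13 + 13 + 6 + 11 + 13 + 7 + 13 + 11 + 7 + 9 + 12 + 12 + 16 + 18) / 21 = 226 / 21 = 10.7619
UCL = c̄ + 3√c̄ = 10.7619 + 3 × √10.7619 = 10.7619 + 3 × 3.2805 = 20.6035

20.60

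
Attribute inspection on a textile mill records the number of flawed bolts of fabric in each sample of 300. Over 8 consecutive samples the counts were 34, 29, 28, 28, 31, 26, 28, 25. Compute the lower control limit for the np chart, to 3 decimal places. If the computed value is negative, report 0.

13.359

p̄ = Σdᵢ / (k·n) = 229 / (8 × 300) = 0.09542
LCL = np̄ − 3·√(np̄(1−p̄)) = 28.6250 − 3 × 5.0886 = 13.3592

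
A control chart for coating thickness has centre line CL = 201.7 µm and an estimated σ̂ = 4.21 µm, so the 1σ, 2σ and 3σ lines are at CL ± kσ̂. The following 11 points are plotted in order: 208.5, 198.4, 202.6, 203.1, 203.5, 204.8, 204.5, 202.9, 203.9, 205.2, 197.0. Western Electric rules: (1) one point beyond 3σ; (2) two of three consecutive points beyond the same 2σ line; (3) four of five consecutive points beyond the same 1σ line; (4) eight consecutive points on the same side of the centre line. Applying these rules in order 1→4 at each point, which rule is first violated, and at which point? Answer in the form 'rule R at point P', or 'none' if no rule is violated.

Zone of each point (C = within 1σ̂, B = 1σ̂–2σ̂, A = 2σ̂–3σ̂, * = beyond 3σ̂; sign = side of CL): 1:+B, 2:-C, 3:+C, 4:+C, 5:+C, 6:+C, 7:+C, 8:+C, 9:+C, 10:+C, 11:-B
Rule 4 (eight consecutive points on the same side of the centre line) is satisfied at point 10.

rule 4 at point 10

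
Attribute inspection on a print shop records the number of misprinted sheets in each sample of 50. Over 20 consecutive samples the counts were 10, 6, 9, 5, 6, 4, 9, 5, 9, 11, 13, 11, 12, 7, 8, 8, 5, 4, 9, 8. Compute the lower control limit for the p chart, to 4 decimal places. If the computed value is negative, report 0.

p̄ = Σdᵢ / (k·n) = 159 / (20 × 50) = 0.15900
LCL = p̄ − 3·√(p̄(1−p̄)/n) = 0.15900 − 3 × 0.05171 = 0.00386

0.0039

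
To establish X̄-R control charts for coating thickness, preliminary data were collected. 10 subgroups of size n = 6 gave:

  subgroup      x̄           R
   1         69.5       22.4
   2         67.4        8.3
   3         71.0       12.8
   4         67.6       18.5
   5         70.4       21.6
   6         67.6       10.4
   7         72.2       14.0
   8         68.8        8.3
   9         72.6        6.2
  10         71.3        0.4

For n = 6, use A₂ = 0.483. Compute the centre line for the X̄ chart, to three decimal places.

X̄̄ = (69.5 + 67.4 + 71.0 + 67.6 + 70.4 + 67.6 + 72.2 + 68.8 + 72.6 + 71.3) / 10 = 698.4000 / 10 = 69.8400
CL = X̄̄ = 69.8400

69.840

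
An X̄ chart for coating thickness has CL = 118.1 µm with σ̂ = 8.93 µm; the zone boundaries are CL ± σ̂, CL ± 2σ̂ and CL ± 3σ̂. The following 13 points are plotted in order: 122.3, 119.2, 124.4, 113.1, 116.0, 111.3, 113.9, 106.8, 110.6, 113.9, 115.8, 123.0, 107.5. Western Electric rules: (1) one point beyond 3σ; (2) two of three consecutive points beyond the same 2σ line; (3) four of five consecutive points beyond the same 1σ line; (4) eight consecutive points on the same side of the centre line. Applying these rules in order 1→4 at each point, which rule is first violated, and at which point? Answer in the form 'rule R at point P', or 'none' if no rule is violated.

rule 4 at point 11

Zone of each point (C = within 1σ̂, B = 1σ̂–2σ̂, A = 2σ̂–3σ̂, * = beyond 3σ̂; sign = side of CL): 1:+C, 2:+C, 3:+C, 4:-C, 5:-C, 6:-C, 7:-C, 8:-B, 9:-C, 10:-C, 11:-C, 12:+C, 13:-B
Rule 4 (eight consecutive points on the same side of the centre line) is satisfied at point 11.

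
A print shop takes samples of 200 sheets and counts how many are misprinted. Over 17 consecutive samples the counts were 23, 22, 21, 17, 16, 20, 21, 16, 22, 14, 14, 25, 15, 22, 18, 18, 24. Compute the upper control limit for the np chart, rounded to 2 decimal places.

p̄ = Σdᵢ / (k·n) = 328 / (17 × 200) = 0.09647
UCL = np̄ + 3·√(np̄(1−p̄)) = 19.2941 + 3 × √(19.2941×0.90353) = 19.2941 + 3 × 4.1753 = 31.8199

31.82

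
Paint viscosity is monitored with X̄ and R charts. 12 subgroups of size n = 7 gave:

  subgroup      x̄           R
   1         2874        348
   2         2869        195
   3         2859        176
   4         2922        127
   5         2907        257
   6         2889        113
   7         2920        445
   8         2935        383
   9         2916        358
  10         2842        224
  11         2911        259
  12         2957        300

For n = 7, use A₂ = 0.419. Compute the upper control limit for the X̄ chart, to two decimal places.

X̄̄ = (2874 + 2869 + 2859 + 2922 + 2907 + 2889 + 2920 + 2935 + 2916 + 2842 + 2911 + 2957) / 12 = 34801.0000 / 12 = 2900.0833
R̄ = (348 + 195 + 176 + 127 + 257 + 113 + 445 + 383 + 358 + 224 + 259 + 300) / 12 = 3185.0000 / 12 = 265.4167
UCL = X̄̄ + A₂·R̄ = 2900.0833 + 0.419 × 265.4167 = 3011.2929

3011.29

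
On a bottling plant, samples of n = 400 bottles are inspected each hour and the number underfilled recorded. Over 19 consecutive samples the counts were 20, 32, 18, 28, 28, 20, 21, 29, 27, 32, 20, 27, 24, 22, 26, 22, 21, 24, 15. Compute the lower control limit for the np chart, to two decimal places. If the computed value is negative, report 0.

9.75

p̄ = Σdᵢ / (k·n) = 456 / (19 × 400) = 0.06000
LCL = np̄ − 3·√(np̄(1−p̄)) = 24.0000 − 3 × 4.7497 = 9.7508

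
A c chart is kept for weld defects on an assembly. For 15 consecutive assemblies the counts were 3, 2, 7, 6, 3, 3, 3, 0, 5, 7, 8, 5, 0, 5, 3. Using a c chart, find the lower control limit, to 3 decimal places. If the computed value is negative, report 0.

c̄ = (3 + 2 + 7 + 6 + 3 + 3 + 3 + 0 + 5 + 7 + 8 + 5 + 0 + 5 + 3) / 15 = 60 / 15 = 4.0000
LCL = c̄ − 3√c̄ = 4.0000 − 3 × 2.0000 = -2.0000 → 0 (cannot be negative)

0.000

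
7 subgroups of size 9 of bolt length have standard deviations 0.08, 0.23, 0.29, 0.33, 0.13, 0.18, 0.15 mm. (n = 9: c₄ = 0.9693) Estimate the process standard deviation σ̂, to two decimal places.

s̄ = (0.08 + 0.23 + 0.29 + 0.33 + 0.13 + 0.18 + 0.15) / 7 = 0.1986
σ̂ = s̄ / c₄ = 0.1986 / 0.9693 = 0.2049

0.20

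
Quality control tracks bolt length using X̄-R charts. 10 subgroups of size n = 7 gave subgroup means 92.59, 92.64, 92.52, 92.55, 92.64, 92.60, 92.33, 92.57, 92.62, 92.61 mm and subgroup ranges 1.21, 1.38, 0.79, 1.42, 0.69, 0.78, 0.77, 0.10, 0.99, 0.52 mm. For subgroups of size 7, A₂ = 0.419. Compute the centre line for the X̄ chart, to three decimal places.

92.567

X̄̄ = (92.59 + 92.64 + 92.52 + 92.55 + 92.64 + 92.60 + 92.33 + 92.57 + 92.62 + 92.61) / 10 = 925.6700 / 10 = 92.5670
CL = X̄̄ = 92.5670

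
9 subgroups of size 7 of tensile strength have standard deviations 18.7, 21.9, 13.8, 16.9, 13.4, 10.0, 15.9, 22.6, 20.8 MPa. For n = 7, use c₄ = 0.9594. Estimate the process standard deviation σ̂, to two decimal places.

s̄ = (18.7 + 21.9 + 13.8 + 16.9 + 13.4 + 10.0 + 15.9 + 22.6 + 20.8) / 9 = 17.1111
σ̂ = s̄ / c₄ = 17.1111 / 0.9594 = 17.8352

17.84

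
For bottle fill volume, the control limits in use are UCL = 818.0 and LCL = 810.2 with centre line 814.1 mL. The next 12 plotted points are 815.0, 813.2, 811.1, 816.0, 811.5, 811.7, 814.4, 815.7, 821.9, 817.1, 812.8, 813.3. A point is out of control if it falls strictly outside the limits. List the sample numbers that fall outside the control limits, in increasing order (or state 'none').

Compare each point to [810.2, 818.0]: sample 9 = 821.9 > UCL.

9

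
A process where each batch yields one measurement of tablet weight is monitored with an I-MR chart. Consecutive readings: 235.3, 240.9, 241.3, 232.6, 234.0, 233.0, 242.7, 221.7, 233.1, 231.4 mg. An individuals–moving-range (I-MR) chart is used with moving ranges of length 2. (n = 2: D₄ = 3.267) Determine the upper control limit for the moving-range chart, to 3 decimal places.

22.107

Moving ranges: 5.6, 0.4, 8.7, 1.4, 1.0, 9.7, 21.0, 11.4, 1.7; M̄R̄ = 60.9000 / 9 = 6.7667
UCL_MR = D₄·M̄R̄ = 3.267 × 6.7667 = 22.1067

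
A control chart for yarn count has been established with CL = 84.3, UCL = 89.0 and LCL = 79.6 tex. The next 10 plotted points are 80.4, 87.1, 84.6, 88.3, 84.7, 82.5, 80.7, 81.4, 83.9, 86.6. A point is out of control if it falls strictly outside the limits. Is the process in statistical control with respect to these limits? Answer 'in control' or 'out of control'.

in control

All 10 points lie within [79.6, 89.0].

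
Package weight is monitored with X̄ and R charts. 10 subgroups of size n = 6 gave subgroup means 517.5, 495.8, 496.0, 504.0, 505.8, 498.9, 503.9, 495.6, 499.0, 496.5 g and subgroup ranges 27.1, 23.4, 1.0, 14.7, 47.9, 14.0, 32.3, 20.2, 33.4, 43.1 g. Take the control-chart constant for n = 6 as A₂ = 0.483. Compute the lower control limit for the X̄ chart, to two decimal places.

X̄̄ = (517.5 + 495.8 + 496.0 + 504.0 + 505.8 + 498.9 + 503.9 + 495.6 + 499.0 + 496.5) / 10 = 5013.0000 / 10 = 501.3000
R̄ = (27.1 + 23.4 + 1.0 + 14.7 + 47.9 + 14.0 + 32.3 + 20.2 + 33.4 + 43.1) / 10 = 257.1000 / 10 = 25.7100
LCL = X̄̄ − A₂·R̄ = 501.3000 − 0.483 × 25.7100 = 488.8821

488.88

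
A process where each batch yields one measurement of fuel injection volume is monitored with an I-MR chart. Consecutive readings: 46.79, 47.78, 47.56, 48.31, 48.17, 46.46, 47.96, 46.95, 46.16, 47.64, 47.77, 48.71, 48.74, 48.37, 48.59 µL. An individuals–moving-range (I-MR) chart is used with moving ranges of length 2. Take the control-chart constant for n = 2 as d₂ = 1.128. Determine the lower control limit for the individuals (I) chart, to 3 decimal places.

X̄ = (46.79 + 47.78 + 47.56 + 48.31 + 48.17 + 46.46 + 47.96 + 46.95 + 46.16 + 47.64 + 47.77 + 48.71 + 48.74 + 48.37 + 48.59) / 15 = 47.7307
Moving ranges: 0.99, 0.22, 0.75, 0.14, 1.71, 1.50, 1.01, 0.79, 1.48, 0.13, 0.94, 0.03, 0.37, 0.22; M̄R̄ = 10.2800 / 14 = 0.7343
LCL = X̄ − 3·M̄R̄/d₂ = 47.7307 − 3 × 0.7343 / 1.128 = 45.7778

45.778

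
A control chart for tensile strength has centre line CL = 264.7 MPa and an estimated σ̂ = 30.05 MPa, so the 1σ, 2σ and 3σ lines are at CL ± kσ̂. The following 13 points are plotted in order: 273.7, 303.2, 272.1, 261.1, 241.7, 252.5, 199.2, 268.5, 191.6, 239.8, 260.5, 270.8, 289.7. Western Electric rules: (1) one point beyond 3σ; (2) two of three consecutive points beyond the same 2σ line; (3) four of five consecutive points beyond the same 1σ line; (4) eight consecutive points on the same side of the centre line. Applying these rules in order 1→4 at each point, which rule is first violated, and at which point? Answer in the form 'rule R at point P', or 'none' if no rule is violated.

Zone of each point (C = within 1σ̂, B = 1σ̂–2σ̂, A = 2σ̂–3σ̂, * = beyond 3σ̂; sign = side of CL): 1:+C, 2:+B, 3:+C, 4:-C, 5:-C, 6:-C, 7:-A, 8:+C, 9:-A, 10:-C, 11:-C, 12:+C, 13:+C
Rule 2 (two of three consecutive points beyond the same 2σ limit) is satisfied at point 9.

rule 2 at point 9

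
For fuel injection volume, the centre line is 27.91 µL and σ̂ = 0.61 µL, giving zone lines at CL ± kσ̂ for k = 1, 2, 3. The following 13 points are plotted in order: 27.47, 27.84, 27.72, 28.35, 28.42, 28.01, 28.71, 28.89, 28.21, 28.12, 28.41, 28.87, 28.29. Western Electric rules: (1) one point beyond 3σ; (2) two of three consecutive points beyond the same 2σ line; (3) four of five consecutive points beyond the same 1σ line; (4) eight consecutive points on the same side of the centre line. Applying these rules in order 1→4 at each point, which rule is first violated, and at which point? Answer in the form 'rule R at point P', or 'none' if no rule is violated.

Zone of each point (C = within 1σ̂, B = 1σ̂–2σ̂, A = 2σ̂–3σ̂, * = beyond 3σ̂; sign = side of CL): 1:-C, 2:-C, 3:-C, 4:+C, 5:+C, 6:+C, 7:+B, 8:+B, 9:+C, 10:+C, 11:+C, 12:+B, 13:+C
Rule 4 (eight consecutive points on the same side of the centre line) is satisfied at point 11.

rule 4 at point 11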